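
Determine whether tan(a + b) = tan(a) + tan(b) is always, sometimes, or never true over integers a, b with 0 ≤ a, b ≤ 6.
Sometimes true

It holds at (a, b) = (0, 2) (both sides equal tan(2) ≈ -2.185), but fails at (a, b) = (4, 4) (LHS = tan(8) ≈ -6.8, RHS = 2·tan(4) ≈ 2.316).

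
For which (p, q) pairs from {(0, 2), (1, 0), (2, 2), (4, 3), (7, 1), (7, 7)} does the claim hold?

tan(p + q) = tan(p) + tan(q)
(0, 2), (1, 0)

Testing each pair:
(0, 2): LHS = tan(2) ≈ -2.185, RHS = tan(2) ≈ -2.185 → holds
(1, 0): LHS = tan(1) ≈ 1.557, RHS = tan(1) ≈ 1.557 → holds
(2, 2): LHS = tan(4) ≈ 1.158, RHS = 2·tan(2) ≈ -4.37 → fails
(4, 3): LHS = tan(7) ≈ 0.8714, RHS = tan(3) + tan(4) ≈ 1.015 → fails
(7, 1): LHS = tan(8) ≈ -6.8, RHS = tan(7) + tan(1) ≈ 2.429 → fails
(7, 7): LHS = tan(14) ≈ 7.245, RHS = 2·tan(7) ≈ 1.743 → fails

2 of 6 pairs satisfy the claim.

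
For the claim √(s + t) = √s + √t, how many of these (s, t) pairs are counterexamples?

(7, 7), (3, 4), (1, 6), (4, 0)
Testing each pair:
(7, 7): LHS = √(14) ≈ 3.742, RHS = 2·√(7) ≈ 5.292 → counterexample
(3, 4): LHS = √(7) ≈ 2.646, RHS = √(3) + 2 ≈ 3.732 → counterexample
(1, 6): LHS = √(7) ≈ 2.646, RHS = 1 + √(6) ≈ 3.449 → counterexample
(4, 0): LHS = 2, RHS = 2 → satisfies claim

That makes 3 counterexamples.

Answer: 3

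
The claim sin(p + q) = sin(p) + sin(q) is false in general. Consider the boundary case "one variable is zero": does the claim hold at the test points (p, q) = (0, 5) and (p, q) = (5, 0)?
At (0, 5): LHS = sin(5) ≈ -0.9589, RHS = sin(5) ≈ -0.9589 → equal
At (5, 0): LHS = sin(5) ≈ -0.9589, RHS = sin(5) ≈ -0.9589 → equal

So the claim does hold at both of these boundary points, even though it is not an identity.

Answer: Yes, holds at both test points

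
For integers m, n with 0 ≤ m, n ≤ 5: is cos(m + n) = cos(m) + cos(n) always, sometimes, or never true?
Never true

The claim fails for every pair in the range. For instance at (m, n) = (4, 2): LHS = cos(6) ≈ 0.9602, RHS = cos(4) + cos(2) ≈ -1.07.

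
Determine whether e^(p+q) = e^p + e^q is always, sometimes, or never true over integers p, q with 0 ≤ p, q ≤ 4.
The claim fails for every pair in the range. For instance at (p, q) = (1, 1): LHS = e^2 ≈ 7.389, RHS = 2·e ≈ 5.437.

Answer: Never true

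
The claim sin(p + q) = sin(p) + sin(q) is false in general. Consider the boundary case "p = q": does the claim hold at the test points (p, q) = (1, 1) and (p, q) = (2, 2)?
No, fails at both test points

At (1, 1): LHS = sin(2) ≈ 0.9093 ≠ RHS = 2·sin(1) ≈ 1.683
At (2, 2): LHS = sin(4) ≈ -0.7568 ≠ RHS = 2·sin(2) ≈ 1.819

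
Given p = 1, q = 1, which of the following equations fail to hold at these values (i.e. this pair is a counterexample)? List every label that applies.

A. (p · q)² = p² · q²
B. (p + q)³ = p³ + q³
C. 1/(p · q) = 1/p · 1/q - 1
B, C

Evaluating each claim at the given values:
A. LHS = 1, RHS = 1 → holds here (LHS = RHS)
B. LHS = 8, RHS = 2 → fails here (LHS ≠ RHS)
C. LHS = 1, RHS = 0 → fails here (LHS ≠ RHS)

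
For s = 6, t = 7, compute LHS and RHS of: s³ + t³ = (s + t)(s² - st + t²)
LHS = 6³ + 7³ = 559
RHS = (6 + 7)(6² - 6·7 + 7²) = 559

LHS = RHS: the two sides agree.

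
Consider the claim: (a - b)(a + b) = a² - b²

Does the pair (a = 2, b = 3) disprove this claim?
Substituting a = 2, b = 3:
LHS = (2 - 3)(2 + 3) = -5
RHS = 2² - 3² = -5

The sides agree, so this pair does not disprove the claim.

Answer: No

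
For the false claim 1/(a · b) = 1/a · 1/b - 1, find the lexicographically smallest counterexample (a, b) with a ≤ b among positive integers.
Substituting (1, 1) into the claim:
LHS = 1/(1 · 1) = 1
RHS = 1/1 · 1/1 - 1 = 0

Since LHS ≠ RHS, this pair disproves the claim, and no lexicographically smaller pair (a ≤ b, positive integers) does.

For instance (6, 6) is also a counterexample (LHS = 1/36, RHS = -35/36), but it's lexicographically larger.

Answer: (a, b) = (1, 1)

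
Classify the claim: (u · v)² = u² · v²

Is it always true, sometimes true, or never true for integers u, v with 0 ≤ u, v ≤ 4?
Always true

The identity holds for every pair in the range. For instance at (u, v) = (0, 3): both sides equal 0.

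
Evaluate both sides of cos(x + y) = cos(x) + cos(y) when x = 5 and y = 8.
LHS = cos(5 + 8) = cos(13) ≈ 0.9074
RHS = cos(5) + cos(8) ≈ 0.1382

LHS ≠ RHS (they differ by about 0.7693), so the equation does not hold here.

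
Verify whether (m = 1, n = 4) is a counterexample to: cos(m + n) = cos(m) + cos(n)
Substituting m = 1, n = 4:
LHS = cos(1 + 4) = cos(5) ≈ 0.2837
RHS = cos(1) + cos(4) ≈ -0.1133

Since LHS ≠ RHS, this pair disproves the claim.

Answer: Yes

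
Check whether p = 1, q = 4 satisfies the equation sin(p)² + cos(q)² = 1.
Fails

Substituting p = 1, q = 4:

LHS = sin(1)² + cos(4)² ≈ 1.135
RHS = 1

LHS ≠ RHS, so the equation does not hold at this point.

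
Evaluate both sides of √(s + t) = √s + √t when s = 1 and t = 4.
LHS = √(1 + 4) = √(5) ≈ 2.236
RHS = √1 + √4 = 3

LHS ≠ RHS (they differ by about 0.7639), so the equation does not hold here.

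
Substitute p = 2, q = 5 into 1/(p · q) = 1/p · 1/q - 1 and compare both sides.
LHS = 1/(2 · 5) = 1/10
RHS = 1/2 · 1/5 - 1 = -9/10

LHS ≠ RHS, so the equation does not hold here.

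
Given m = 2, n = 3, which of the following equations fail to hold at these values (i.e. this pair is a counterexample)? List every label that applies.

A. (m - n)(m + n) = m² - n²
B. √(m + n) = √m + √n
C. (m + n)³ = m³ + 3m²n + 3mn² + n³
B

Evaluating each claim at the given values:
A. LHS = -5, RHS = -5 → holds here (LHS = RHS)
B. LHS = √(5) ≈ 2.236, RHS = √(2) + √(3) ≈ 3.146 → fails here (LHS ≠ RHS)
C. LHS = 125, RHS = 125 → holds here (LHS = RHS)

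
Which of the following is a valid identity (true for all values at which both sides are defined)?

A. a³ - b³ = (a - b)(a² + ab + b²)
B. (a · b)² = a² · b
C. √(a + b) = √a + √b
A

A: holds — e.g. at (3, 5), both sides equal -98.
B: fails at (6, 7) — LHS = 1764, RHS = 252.
C: fails at (1, 2) — LHS = √(3) ≈ 1.732, RHS = 1 + √(2) ≈ 2.414.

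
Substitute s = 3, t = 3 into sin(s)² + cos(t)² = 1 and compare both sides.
LHS = sin(3)² + cos(3)² = 1
RHS = 1

LHS = RHS: the two sides agree.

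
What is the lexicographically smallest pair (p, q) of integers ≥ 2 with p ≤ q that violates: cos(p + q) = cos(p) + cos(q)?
(p, q) = (2, 2)

Substituting (2, 2) into the claim:
LHS = cos(2 + 2) = cos(4) ≈ -0.6536
RHS = cos(2) + cos(2) = 2·cos(2) ≈ -0.8323

Since LHS ≠ RHS, this pair disproves the claim, and no lexicographically smaller pair (p ≤ q, integers ≥ 2) does.

For instance (2, 4) is also a counterexample (LHS = cos(6) ≈ 0.9602, RHS = cos(4) + cos(2) ≈ -1.07), but it's lexicographically larger.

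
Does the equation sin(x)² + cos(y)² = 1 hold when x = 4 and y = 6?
Fails

Substituting x = 4, y = 6:

LHS = sin(4)² + cos(6)² ≈ 1.495
RHS = 1

LHS ≠ RHS, so the equation does not hold at this point.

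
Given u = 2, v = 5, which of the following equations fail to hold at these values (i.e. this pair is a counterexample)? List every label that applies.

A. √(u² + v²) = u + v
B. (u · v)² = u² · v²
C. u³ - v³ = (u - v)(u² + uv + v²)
Evaluating each claim at the given values:
A. LHS = √(29) ≈ 5.385, RHS = 7 → fails here (LHS ≠ RHS)
B. LHS = 100, RHS = 100 → holds here (LHS = RHS)
C. LHS = -117, RHS = -117 → holds here (LHS = RHS)

Answer: A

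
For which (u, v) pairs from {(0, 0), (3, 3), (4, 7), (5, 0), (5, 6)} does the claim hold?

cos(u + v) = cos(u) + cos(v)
None

Testing each pair:
(0, 0): LHS = 1, RHS = 2 → fails
(3, 3): LHS = cos(6) ≈ 0.9602, RHS = 2·cos(3) ≈ -1.98 → fails
(4, 7): LHS = cos(11) ≈ 0.004426, RHS = cos(4) + cos(7) ≈ 0.1003 → fails
(5, 0): LHS = cos(5) ≈ 0.2837, RHS = cos(5) + 1 ≈ 1.284 → fails
(5, 6): LHS = cos(11) ≈ 0.004426, RHS = cos(5) + cos(6) ≈ 1.244 → fails

No pair satisfies the claim.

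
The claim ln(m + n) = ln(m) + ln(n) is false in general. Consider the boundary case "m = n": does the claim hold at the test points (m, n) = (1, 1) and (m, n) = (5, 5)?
No, fails at both test points

At (1, 1): LHS = ln(2) ≈ 0.6931 ≠ RHS = 0
At (5, 5): LHS = ln(10) ≈ 2.303 ≠ RHS = 2·ln(5) ≈ 3.219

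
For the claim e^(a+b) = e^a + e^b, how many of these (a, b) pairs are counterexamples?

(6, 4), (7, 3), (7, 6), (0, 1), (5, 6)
Testing each pair:
(6, 4): LHS = e^10 ≈ 22026.5, RHS = e^4 + e^6 ≈ 458 → counterexample
(7, 3): LHS = e^10 ≈ 22026.5, RHS = e^3 + e^7 ≈ 1117 → counterexample
(7, 6): LHS = e^13 ≈ 442413.4, RHS = e^6 + e^7 ≈ 1500 → counterexample
(0, 1): LHS = e ≈ 2.718, RHS = 1 + e ≈ 3.718 → counterexample
(5, 6): LHS = e^11 ≈ 59874.1, RHS = e^5 + e^6 ≈ 551.8 → counterexample

That makes 5 counterexamples.

Answer: 5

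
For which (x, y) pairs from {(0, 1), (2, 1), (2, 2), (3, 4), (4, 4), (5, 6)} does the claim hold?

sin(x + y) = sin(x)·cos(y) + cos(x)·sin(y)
Testing each pair:
(0, 1): LHS = sin(1) ≈ 0.8415, RHS = sin(1) ≈ 0.8415 → holds
(2, 1): LHS = sin(3) ≈ 0.1411, RHS = sin(1)·cos(2) + sin(2)·cos(1) ≈ 0.1411 → holds
(2, 2): LHS = sin(4) ≈ -0.7568, RHS = 2·sin(2)·cos(2) ≈ -0.7568 → holds
(3, 4): LHS = sin(7) ≈ 0.657, RHS = sin(3)·cos(4) + sin(4)·cos(3) ≈ 0.657 → holds
(4, 4): LHS = sin(8) ≈ 0.9894, RHS = 2·sin(4)·cos(4) ≈ 0.9894 → holds
(5, 6): LHS = sin(11) ≈ -1, RHS = sin(5)·cos(6) + sin(6)·cos(5) ≈ -1 → holds

Every pair satisfies the claim.

Answer: All pairs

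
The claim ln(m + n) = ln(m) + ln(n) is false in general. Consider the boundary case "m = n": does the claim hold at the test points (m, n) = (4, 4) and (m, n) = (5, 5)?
No, fails at both test points

At (4, 4): LHS = ln(8) ≈ 2.079 ≠ RHS = 2·ln(4) ≈ 2.773
At (5, 5): LHS = ln(10) ≈ 2.303 ≠ RHS = 2·ln(5) ≈ 3.219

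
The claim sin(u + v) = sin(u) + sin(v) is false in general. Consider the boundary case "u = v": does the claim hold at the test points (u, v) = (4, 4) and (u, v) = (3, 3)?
At (4, 4): LHS = sin(8) ≈ 0.9894 ≠ RHS = 2·sin(4) ≈ -1.514
At (3, 3): LHS = sin(6) ≈ -0.2794 ≠ RHS = 2·sin(3) ≈ 0.2822

Answer: No, fails at both test points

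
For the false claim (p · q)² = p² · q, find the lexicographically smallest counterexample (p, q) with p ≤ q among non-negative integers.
(p, q) = (1, 2)

At (0, 5): both sides equal 0, so it holds there.

Substituting (1, 2) into the claim:
LHS = (1 · 2)² = 4
RHS = 1² · 2 = 2

Since LHS ≠ RHS, this pair disproves the claim, and no lexicographically smaller pair (p ≤ q, non-negative integers) does.

For instance (6, 7) is also a counterexample (LHS = 1764, RHS = 252), but it's lexicographically larger.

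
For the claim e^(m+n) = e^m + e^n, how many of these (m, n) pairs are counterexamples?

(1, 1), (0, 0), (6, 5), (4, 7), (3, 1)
5

Testing each pair:
(1, 1): LHS = e^2 ≈ 7.389, RHS = 2·e ≈ 5.437 → counterexample
(0, 0): LHS = 1, RHS = 2 → counterexample
(6, 5): LHS = e^11 ≈ 59874.1, RHS = e^5 + e^6 ≈ 551.8 → counterexample
(4, 7): LHS = e^11 ≈ 59874.1, RHS = e^4 + e^7 ≈ 1151 → counterexample
(3, 1): LHS = e^4 ≈ 54.6, RHS = e + e^3 ≈ 22.8 → counterexample

That makes 5 counterexamples.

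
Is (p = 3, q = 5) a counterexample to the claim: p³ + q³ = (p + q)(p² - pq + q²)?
No

Substituting p = 3, q = 5:
LHS = 3³ + 5³ = 152
RHS = (3 + 5)(3² - 3·5 + 5²) = 152

The sides agree, so this pair does not disprove the claim.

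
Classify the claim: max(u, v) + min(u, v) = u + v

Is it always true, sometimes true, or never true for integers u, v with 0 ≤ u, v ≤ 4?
The identity holds for every pair in the range. For instance at (u, v) = (0, 0): both sides equal 0.

Answer: Always true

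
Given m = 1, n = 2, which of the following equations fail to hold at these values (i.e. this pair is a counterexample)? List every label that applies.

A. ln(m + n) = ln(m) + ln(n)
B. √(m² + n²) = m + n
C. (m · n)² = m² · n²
A, B

Evaluating each claim at the given values:
A. LHS = ln(3) ≈ 1.099, RHS = ln(2) ≈ 0.6931 → fails here (LHS ≠ RHS)
B. LHS = √(5) ≈ 2.236, RHS = 3 → fails here (LHS ≠ RHS)
C. LHS = 4, RHS = 4 → holds here (LHS = RHS)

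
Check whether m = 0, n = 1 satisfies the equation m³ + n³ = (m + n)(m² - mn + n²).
Holds

Substituting m = 0, n = 1:

LHS = 0³ + 1³ = 1
RHS = (0 + 1)(0² - 0·1 + 1²) = 1

LHS = RHS, so the equation holds at this point.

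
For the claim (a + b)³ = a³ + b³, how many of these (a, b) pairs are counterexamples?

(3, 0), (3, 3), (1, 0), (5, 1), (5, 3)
Testing each pair:
(3, 0): LHS = 27, RHS = 27 → satisfies claim
(3, 3): LHS = 216, RHS = 54 → counterexample
(1, 0): LHS = 1, RHS = 1 → satisfies claim
(5, 1): LHS = 216, RHS = 126 → counterexample
(5, 3): LHS = 512, RHS = 152 → counterexample

That makes 3 counterexamples.

Answer: 3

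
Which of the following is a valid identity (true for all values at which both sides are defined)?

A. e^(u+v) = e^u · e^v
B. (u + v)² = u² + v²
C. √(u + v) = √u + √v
A

A: holds — e.g. at (1, 1), both sides equal e^2 ≈ 7.389.
B: fails at (1, 3) — LHS = 16, RHS = 10.
C: fails at (3, 4) — LHS = √(7) ≈ 2.646, RHS = √(3) + 2 ≈ 3.732.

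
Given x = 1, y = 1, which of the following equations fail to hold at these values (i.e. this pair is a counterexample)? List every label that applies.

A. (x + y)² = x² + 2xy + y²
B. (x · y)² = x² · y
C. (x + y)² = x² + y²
Evaluating each claim at the given values:
A. LHS = 4, RHS = 4 → holds here (LHS = RHS)
B. LHS = 1, RHS = 1 → holds here (LHS = RHS)
C. LHS = 4, RHS = 2 → fails here (LHS ≠ RHS)

Answer: C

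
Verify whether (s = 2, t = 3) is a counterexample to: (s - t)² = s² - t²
Substituting s = 2, t = 3:
LHS = (2 - 3)² = 1
RHS = 2² - 3² = -5

Since LHS ≠ RHS, this pair disproves the claim.

Answer: Yes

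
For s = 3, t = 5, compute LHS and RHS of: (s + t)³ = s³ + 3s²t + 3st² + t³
LHS = (3 + 5)³ = 512
RHS = 3³ + 3·3²·5 + 3·3·5² + 5³ = 512

LHS = RHS: the two sides agree.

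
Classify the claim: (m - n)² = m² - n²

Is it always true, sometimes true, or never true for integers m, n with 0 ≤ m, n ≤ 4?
Sometimes true

It holds at (m, n) = (4, 0) (both sides equal 16), but fails at (m, n) = (3, 2) (LHS = 1, RHS = 5).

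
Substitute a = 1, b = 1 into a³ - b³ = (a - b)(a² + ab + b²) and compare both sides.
LHS = 1³ - 1³ = 0
RHS = (1 - 1)(1² + 1·1 + 1²) = 0

LHS = RHS: the two sides agree.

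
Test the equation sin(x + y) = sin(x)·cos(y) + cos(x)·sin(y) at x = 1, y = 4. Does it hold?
Substituting x = 1, y = 4:

LHS = sin(1 + 4) = sin(5) ≈ -0.9589
RHS = sin(1)·cos(4) + cos(1)·sin(4) = sin(1)·cos(4) + sin(4)·cos(1) ≈ -0.9589

LHS = RHS, so the equation holds at this point.

Answer: Holds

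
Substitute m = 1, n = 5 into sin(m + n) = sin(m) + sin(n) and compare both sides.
LHS = sin(1 + 5) = sin(6) ≈ -0.2794
RHS = sin(1) + sin(5) ≈ -0.1175

LHS ≠ RHS (they differ by about 0.162), so the equation does not hold here.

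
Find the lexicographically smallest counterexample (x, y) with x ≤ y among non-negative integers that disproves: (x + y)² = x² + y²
(x, y) = (1, 1)

At (0, 1): both sides equal 1, so it holds there.

Substituting (1, 1) into the claim:
LHS = (1 + 1)² = 4
RHS = 1² + 1² = 2

Since LHS ≠ RHS, this pair disproves the claim, and no lexicographically smaller pair (x ≤ y, non-negative integers) does.

For instance (5, 5) is also a counterexample (LHS = 100, RHS = 50), but it's lexicographically larger.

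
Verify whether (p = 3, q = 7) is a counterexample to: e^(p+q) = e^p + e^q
Substituting p = 3, q = 7:
LHS = e^(3+7) = e^10 ≈ 22026.5
RHS = e^3 + e^7 ≈ 1117

Since LHS ≠ RHS, this pair disproves the claim.

Answer: Yes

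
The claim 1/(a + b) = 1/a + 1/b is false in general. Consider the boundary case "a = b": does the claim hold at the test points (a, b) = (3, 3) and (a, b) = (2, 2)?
At (3, 3): LHS = 1/6 ≠ RHS = 2/3
At (2, 2): LHS = 1/4 ≠ RHS = 1

Answer: No, fails at both test points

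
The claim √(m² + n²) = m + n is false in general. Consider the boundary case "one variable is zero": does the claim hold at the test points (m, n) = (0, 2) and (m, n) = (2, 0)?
Yes, holds at both test points

At (0, 2): LHS = 2, RHS = 2 → equal
At (2, 0): LHS = 2, RHS = 2 → equal

So the claim does hold at both of these boundary points, even though it is not an identity.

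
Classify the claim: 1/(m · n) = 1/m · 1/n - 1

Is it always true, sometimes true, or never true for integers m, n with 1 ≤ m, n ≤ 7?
Never true

The claim fails for every pair in the range. For instance at (m, n) = (7, 4): LHS = 1/28, RHS = -27/28.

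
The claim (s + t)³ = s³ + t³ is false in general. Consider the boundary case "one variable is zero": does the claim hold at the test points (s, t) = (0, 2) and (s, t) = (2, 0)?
Yes, holds at both test points

At (0, 2): LHS = 8, RHS = 8 → equal
At (2, 0): LHS = 8, RHS = 8 → equal

So the claim does hold at both of these boundary points, even though it is not an identity.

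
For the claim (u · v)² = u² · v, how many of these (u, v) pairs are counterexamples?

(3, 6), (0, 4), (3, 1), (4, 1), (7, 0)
Testing each pair:
(3, 6): LHS = 324, RHS = 54 → counterexample
(0, 4): LHS = 0, RHS = 0 → satisfies claim
(3, 1): LHS = 9, RHS = 9 → satisfies claim
(4, 1): LHS = 16, RHS = 16 → satisfies claim
(7, 0): LHS = 0, RHS = 0 → satisfies claim

That makes 1 counterexample.

Answer: 1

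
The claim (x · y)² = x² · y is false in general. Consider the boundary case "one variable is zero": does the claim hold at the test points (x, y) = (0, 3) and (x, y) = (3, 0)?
Yes, holds at both test points

At (0, 3): LHS = 0, RHS = 0 → equal
At (3, 0): LHS = 0, RHS = 0 → equal

So the claim does hold at both of these boundary points, even though it is not an identity.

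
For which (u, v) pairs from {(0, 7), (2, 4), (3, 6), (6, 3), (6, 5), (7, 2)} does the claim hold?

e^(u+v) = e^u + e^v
Testing each pair:
(0, 7): LHS = e^7 ≈ 1097, RHS = 1 + e^7 ≈ 1098 → fails
(2, 4): LHS = e^6 ≈ 403.4, RHS = e^2 + e^4 ≈ 61.99 → fails
(3, 6): LHS = e^9 ≈ 8103, RHS = e^3 + e^6 ≈ 423.5 → fails
(6, 3): LHS = e^9 ≈ 8103, RHS = e^3 + e^6 ≈ 423.5 → fails
(6, 5): LHS = e^11 ≈ 59874.1, RHS = e^5 + e^6 ≈ 551.8 → fails
(7, 2): LHS = e^9 ≈ 8103, RHS = e^2 + e^7 ≈ 1104 → fails

No pair satisfies the claim.

Answer: None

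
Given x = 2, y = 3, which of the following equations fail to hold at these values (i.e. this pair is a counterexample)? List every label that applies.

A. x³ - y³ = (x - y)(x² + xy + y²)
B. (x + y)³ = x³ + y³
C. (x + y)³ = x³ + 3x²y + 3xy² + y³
Evaluating each claim at the given values:
A. LHS = -19, RHS = -19 → holds here (LHS = RHS)
B. LHS = 125, RHS = 35 → fails here (LHS ≠ RHS)
C. LHS = 125, RHS = 125 → holds here (LHS = RHS)

Answer: B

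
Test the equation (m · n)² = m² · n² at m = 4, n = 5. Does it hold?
Substituting m = 4, n = 5:

LHS = (4 · 5)² = 400
RHS = 4² · 5² = 400

LHS = RHS, so the equation holds at this point.

Answer: Holds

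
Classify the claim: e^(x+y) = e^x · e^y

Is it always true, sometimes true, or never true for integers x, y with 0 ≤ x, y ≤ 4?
Always true

The identity holds for every pair in the range. For instance at (x, y) = (0, 3): both sides equal e^3 ≈ 20.09.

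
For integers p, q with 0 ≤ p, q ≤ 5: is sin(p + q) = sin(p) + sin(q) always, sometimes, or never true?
Sometimes true

It holds at (p, q) = (4, 0) (both sides equal sin(4) ≈ -0.7568), but fails at (p, q) = (2, 5) (LHS = sin(7) ≈ 0.657, RHS = sin(5) + sin(2) ≈ -0.04963).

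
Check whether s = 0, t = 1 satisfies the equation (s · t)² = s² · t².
Substituting s = 0, t = 1:

LHS = (0 · 1)² = 0
RHS = 0² · 1² = 0

LHS = RHS, so the equation holds at this point.

Answer: Holds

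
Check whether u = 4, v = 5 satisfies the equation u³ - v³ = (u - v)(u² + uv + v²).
Substituting u = 4, v = 5:

LHS = 4³ - 5³ = -61
RHS = (4 - 5)(4² + 4·5 + 5²) = -61

LHS = RHS, so the equation holds at this point.

Answer: Holds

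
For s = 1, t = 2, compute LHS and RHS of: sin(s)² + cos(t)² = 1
LHS = sin(1)² + cos(2)² ≈ 0.8813
RHS = 1

LHS ≠ RHS (they differ by about 0.1187), so the equation does not hold here.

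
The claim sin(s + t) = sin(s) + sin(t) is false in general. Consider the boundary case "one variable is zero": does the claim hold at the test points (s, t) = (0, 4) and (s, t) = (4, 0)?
Yes, holds at both test points

At (0, 4): LHS = sin(4) ≈ -0.7568, RHS = sin(4) ≈ -0.7568 → equal
At (4, 0): LHS = sin(4) ≈ -0.7568, RHS = sin(4) ≈ -0.7568 → equal

So the claim does hold at both of these boundary points, even though it is not an identity.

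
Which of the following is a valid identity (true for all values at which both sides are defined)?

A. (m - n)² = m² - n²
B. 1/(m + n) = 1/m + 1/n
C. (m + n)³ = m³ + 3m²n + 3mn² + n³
C

A: fails at (2, 3) — LHS = 1, RHS = -5.
B: fails at (5, 8) — LHS = 1/13, RHS = 13/40.
C: holds — e.g. at (2, 7), both sides equal 729.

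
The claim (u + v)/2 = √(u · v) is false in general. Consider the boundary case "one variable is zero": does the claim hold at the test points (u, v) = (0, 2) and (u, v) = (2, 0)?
At (0, 2): LHS = 1 ≠ RHS = 0
At (2, 0): LHS = 1 ≠ RHS = 0

Answer: No, fails at both test points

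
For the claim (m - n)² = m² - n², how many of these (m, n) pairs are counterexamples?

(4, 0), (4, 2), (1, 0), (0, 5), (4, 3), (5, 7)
4

Testing each pair:
(4, 0): LHS = 16, RHS = 16 → satisfies claim
(4, 2): LHS = 4, RHS = 12 → counterexample
(1, 0): LHS = 1, RHS = 1 → satisfies claim
(0, 5): LHS = 25, RHS = -25 → counterexample
(4, 3): LHS = 1, RHS = 7 → counterexample
(5, 7): LHS = 4, RHS = -24 → counterexample

That makes 4 counterexamples.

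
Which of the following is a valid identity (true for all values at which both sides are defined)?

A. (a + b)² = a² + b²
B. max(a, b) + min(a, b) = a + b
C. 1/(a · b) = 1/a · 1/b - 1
A: fails at (4, 6) — LHS = 100, RHS = 52.
B: holds — e.g. at (3, 7), both sides equal 10.
C: fails at (3, 7) — LHS = 1/21, RHS = -20/21.

Answer: B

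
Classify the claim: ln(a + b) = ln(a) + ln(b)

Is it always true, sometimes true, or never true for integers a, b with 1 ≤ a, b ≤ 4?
Sometimes true

It holds at (a, b) = (2, 2) (both sides equal ln(4) ≈ 1.386), but fails at (a, b) = (4, 3) (LHS = ln(7) ≈ 1.946, RHS = ln(3) + ln(4) ≈ 2.485).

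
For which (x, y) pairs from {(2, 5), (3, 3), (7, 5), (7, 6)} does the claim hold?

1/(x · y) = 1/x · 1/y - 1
Testing each pair:
(2, 5): LHS = 1/10, RHS = -9/10 → fails
(3, 3): LHS = 1/9, RHS = -8/9 → fails
(7, 5): LHS = 1/35, RHS = -34/35 → fails
(7, 6): LHS = 1/42, RHS = -41/42 → fails

No pair satisfies the claim.

Answer: None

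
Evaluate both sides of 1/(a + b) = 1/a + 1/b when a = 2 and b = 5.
LHS = 1/(2 + 5) = 1/7
RHS = 1/2 + 1/5 = 7/10

LHS ≠ RHS, so the equation does not hold here.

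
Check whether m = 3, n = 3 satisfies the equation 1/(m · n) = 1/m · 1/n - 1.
Fails

Substituting m = 3, n = 3:

LHS = 1/(3 · 3) = 1/9
RHS = 1/3 · 1/3 - 1 = -8/9

LHS ≠ RHS, so the equation does not hold at this point.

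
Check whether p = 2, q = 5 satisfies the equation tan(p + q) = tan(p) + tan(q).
Fails

Substituting p = 2, q = 5:

LHS = tan(2 + 5) = tan(7) ≈ 0.8714
RHS = tan(2) + tan(5) ≈ -5.566

LHS ≠ RHS, so the equation does not hold at this point.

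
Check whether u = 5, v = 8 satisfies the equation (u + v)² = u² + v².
Substituting u = 5, v = 8:

LHS = (5 + 8)² = 169
RHS = 5² + 8² = 89

LHS ≠ RHS, so the equation does not hold at this point.

Answer: Fails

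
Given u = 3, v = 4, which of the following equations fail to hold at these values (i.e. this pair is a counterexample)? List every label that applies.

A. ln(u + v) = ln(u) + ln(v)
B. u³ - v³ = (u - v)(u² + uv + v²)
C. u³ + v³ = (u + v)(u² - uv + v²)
A

Evaluating each claim at the given values:
A. LHS = ln(7) ≈ 1.946, RHS = ln(3) + ln(4) ≈ 2.485 → fails here (LHS ≠ RHS)
B. LHS = -37, RHS = -37 → holds here (LHS = RHS)
C. LHS = 91, RHS = 91 → holds here (LHS = RHS)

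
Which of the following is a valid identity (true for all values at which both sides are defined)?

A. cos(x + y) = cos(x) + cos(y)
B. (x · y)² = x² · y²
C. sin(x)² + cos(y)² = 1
A: fails at (3, 7) — LHS = cos(10) ≈ -0.8391, RHS = cos(3) + cos(7) ≈ -0.2361.
B: holds — e.g. at (2, 2), both sides equal 16.
C: fails at (1, 3) — LHS = sin(1)² + cos(3)² ≈ 1.688, RHS = 1.

Answer: B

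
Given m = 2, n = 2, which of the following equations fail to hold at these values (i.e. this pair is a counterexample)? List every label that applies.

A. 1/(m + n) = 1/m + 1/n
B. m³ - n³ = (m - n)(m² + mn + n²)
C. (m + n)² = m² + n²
Evaluating each claim at the given values:
A. LHS = 1/4, RHS = 1 → fails here (LHS ≠ RHS)
B. LHS = 0, RHS = 0 → holds here (LHS = RHS)
C. LHS = 16, RHS = 8 → fails here (LHS ≠ RHS)

Answer: A, C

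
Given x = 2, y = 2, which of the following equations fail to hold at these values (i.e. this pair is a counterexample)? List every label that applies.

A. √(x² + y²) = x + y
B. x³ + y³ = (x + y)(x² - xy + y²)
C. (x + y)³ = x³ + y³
A, C

Evaluating each claim at the given values:
A. LHS = 2·√(2) ≈ 2.828, RHS = 4 → fails here (LHS ≠ RHS)
B. LHS = 16, RHS = 16 → holds here (LHS = RHS)
C. LHS = 64, RHS = 16 → fails here (LHS ≠ RHS)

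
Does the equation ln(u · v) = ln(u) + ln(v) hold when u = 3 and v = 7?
Holds

Substituting u = 3, v = 7:

LHS = ln(3 · 7) = ln(21) ≈ 3.045
RHS = ln(3) + ln(7) ≈ 3.045

LHS = RHS, so the equation holds at this point.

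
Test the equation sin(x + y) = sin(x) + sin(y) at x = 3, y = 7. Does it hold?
Substituting x = 3, y = 7:

LHS = sin(3 + 7) = sin(10) ≈ -0.544
RHS = sin(3) + sin(7) ≈ 0.7981

LHS ≠ RHS, so the equation does not hold at this point.

Answer: Fails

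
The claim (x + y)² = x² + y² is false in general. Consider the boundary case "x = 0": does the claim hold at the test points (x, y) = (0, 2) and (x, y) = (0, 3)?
At (0, 2): LHS = 4, RHS = 4 → equal
At (0, 3): LHS = 9, RHS = 9 → equal

So the claim does hold at both of these boundary points, even though it is not an identity.

Answer: Yes, holds at both test points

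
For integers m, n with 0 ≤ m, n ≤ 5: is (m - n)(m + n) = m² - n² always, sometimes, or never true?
Always true

The identity holds for every pair in the range. For instance at (m, n) = (5, 0): both sides equal 25.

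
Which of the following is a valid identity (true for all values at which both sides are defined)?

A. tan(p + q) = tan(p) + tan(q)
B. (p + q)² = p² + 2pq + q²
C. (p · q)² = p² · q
B

A: fails at (2, 3) — LHS = tan(5) ≈ -3.381, RHS = tan(2) + tan(3) ≈ -2.328.
B: holds — e.g. at (3, 4), both sides equal 49.
C: fails at (4, 4) — LHS = 256, RHS = 64.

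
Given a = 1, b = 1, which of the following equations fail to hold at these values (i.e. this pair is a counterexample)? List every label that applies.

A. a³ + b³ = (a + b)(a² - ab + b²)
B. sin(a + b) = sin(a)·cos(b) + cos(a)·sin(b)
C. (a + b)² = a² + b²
Evaluating each claim at the given values:
A. LHS = 2, RHS = 2 → holds here (LHS = RHS)
B. LHS = sin(2) ≈ 0.9093, RHS = 2·sin(1)·cos(1) ≈ 0.9093 → holds here (LHS = RHS)
C. LHS = 4, RHS = 2 → fails here (LHS ≠ RHS)

Answer: C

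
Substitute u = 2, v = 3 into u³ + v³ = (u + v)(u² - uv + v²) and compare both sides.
LHS = 2³ + 3³ = 35
RHS = (2 + 3)(2² - 2·3 + 3²) = 35

LHS = RHS: the two sides agree.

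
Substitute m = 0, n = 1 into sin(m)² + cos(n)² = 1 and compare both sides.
LHS = sin(0)² + cos(1)² = cos(1)² ≈ 0.2919
RHS = 1

LHS ≠ RHS (they differ by about 0.7081), so the equation does not hold here.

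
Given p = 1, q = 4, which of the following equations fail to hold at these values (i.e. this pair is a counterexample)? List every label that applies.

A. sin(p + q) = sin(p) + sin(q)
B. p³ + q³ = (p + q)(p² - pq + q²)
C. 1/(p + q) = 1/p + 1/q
A, C

Evaluating each claim at the given values:
A. LHS = sin(5) ≈ -0.9589, RHS = sin(4) + sin(1) ≈ 0.08467 → fails here (LHS ≠ RHS)
B. LHS = 65, RHS = 65 → holds here (LHS = RHS)
C. LHS = 1/5, RHS = 5/4 → fails here (LHS ≠ RHS)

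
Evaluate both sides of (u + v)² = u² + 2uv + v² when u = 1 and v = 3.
LHS = (1 + 3)² = 16
RHS = 1² + 2·1·3 + 3² = 16

LHS = RHS: the two sides agree.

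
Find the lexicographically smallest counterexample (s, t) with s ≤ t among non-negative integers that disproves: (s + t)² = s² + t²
(s, t) = (1, 1)

At (0, 1): both sides equal 1, so it holds there.
At (0, 6): both sides equal 36, so it holds there.

Substituting (1, 1) into the claim:
LHS = (1 + 1)² = 4
RHS = 1² + 1² = 2

Since LHS ≠ RHS, this pair disproves the claim, and no lexicographically smaller pair (s ≤ t, non-negative integers) does.

For instance (3, 3) is also a counterexample (LHS = 36, RHS = 18), but it's lexicographically larger.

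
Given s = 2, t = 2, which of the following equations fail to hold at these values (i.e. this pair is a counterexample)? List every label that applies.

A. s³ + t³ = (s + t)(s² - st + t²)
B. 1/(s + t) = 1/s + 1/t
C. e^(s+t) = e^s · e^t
B

Evaluating each claim at the given values:
A. LHS = 16, RHS = 16 → holds here (LHS = RHS)
B. LHS = 1/4, RHS = 1 → fails here (LHS ≠ RHS)
C. LHS = e^4 ≈ 54.6, RHS = e^4 ≈ 54.6 → holds here (LHS = RHS)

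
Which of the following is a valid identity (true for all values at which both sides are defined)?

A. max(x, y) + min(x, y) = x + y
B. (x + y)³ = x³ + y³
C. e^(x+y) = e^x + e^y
A

A: holds — e.g. at (2, 4), both sides equal 6.
B: fails at (2, 5) — LHS = 343, RHS = 133.
C: fails at (3, 4) — LHS = e^7 ≈ 1097, RHS = e^3 + e^4 ≈ 74.68.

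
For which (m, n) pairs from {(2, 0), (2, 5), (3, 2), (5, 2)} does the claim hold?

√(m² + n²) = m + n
Testing each pair:
(2, 0): LHS = 2, RHS = 2 → holds
(2, 5): LHS = √(29) ≈ 5.385, RHS = 7 → fails
(3, 2): LHS = √(13) ≈ 3.606, RHS = 5 → fails
(5, 2): LHS = √(29) ≈ 5.385, RHS = 7 → fails

1 of 4 pairs satisfies the claim.

Answer: (2, 0)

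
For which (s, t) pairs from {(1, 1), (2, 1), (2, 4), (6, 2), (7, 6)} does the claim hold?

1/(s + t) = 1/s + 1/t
Testing each pair:
(1, 1): LHS = 1/2, RHS = 2 → fails
(2, 1): LHS = 1/3, RHS = 3/2 → fails
(2, 4): LHS = 1/6, RHS = 3/4 → fails
(6, 2): LHS = 1/8, RHS = 2/3 → fails
(7, 6): LHS = 1/13, RHS = 13/42 → fails

No pair satisfies the claim.

Answer: None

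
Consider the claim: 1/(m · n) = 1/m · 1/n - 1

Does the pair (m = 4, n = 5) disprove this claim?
Substituting m = 4, n = 5:
LHS = 1/(4 · 5) = 1/20
RHS = 1/4 · 1/5 - 1 = -19/20

Since LHS ≠ RHS, this pair disproves the claim.

Answer: Yes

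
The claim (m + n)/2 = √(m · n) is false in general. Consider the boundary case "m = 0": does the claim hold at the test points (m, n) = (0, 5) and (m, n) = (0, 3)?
At (0, 5): LHS = 5/2 ≠ RHS = 0
At (0, 3): LHS = 3/2 ≠ RHS = 0

Answer: No, fails at both test points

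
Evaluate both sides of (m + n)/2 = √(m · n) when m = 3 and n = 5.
LHS = (3 + 5)/2 = 4
RHS = √(3 · 5) = √(15) ≈ 3.873

LHS ≠ RHS (they differ by about 0.127), so the equation does not hold here.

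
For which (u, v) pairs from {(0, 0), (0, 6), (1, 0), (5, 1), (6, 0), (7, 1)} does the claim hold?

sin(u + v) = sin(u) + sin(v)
Testing each pair:
(0, 0): LHS = 0, RHS = 0 → holds
(0, 6): LHS = sin(6) ≈ -0.2794, RHS = sin(6) ≈ -0.2794 → holds
(1, 0): LHS = sin(1) ≈ 0.8415, RHS = sin(1) ≈ 0.8415 → holds
(5, 1): LHS = sin(6) ≈ -0.2794, RHS = sin(5) + sin(1) ≈ -0.1175 → fails
(6, 0): LHS = sin(6) ≈ -0.2794, RHS = sin(6) ≈ -0.2794 → holds
(7, 1): LHS = sin(8) ≈ 0.9894, RHS = sin(7) + sin(1) ≈ 1.498 → fails

4 of 6 pairs satisfy the claim.

Answer: (0, 0), (0, 6), (1, 0), (6, 0)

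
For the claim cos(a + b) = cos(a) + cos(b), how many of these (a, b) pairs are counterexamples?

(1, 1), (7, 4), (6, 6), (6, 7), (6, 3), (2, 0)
Testing each pair:
(1, 1): LHS = cos(2) ≈ -0.4161, RHS = 2·cos(1) ≈ 1.081 → counterexample
(7, 4): LHS = cos(11) ≈ 0.004426, RHS = cos(4) + cos(7) ≈ 0.1003 → counterexample
(6, 6): LHS = cos(12) ≈ 0.8439, RHS = 2·cos(6) ≈ 1.92 → counterexample
(6, 7): LHS = cos(13) ≈ 0.9074, RHS = cos(7) + cos(6) ≈ 1.714 → counterexample
(6, 3): LHS = cos(9) ≈ -0.9111, RHS = cos(3) + cos(6) ≈ -0.02982 → counterexample
(2, 0): LHS = cos(2) ≈ -0.4161, RHS = cos(2) + 1 ≈ 0.5839 → counterexample

That makes 6 counterexamples.

Answer: 6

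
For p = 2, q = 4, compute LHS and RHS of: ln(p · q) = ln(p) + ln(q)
LHS = ln(2 · 4) = ln(8) ≈ 2.079
RHS = ln(2) + ln(4) ≈ 2.079

LHS = RHS: the two sides agree.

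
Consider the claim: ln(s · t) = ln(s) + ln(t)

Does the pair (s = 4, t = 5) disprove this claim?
Substituting s = 4, t = 5:
LHS = ln(4 · 5) = ln(20) ≈ 2.996
RHS = ln(4) + ln(5) ≈ 2.996

The sides agree, so this pair does not disprove the claim.

Answer: No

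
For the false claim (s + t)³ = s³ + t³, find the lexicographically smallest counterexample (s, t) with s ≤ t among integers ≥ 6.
Substituting (6, 6) into the claim:
LHS = (6 + 6)³ = 1728
RHS = 6³ + 6³ = 432

Since LHS ≠ RHS, this pair disproves the claim, and no lexicographically smaller pair (s ≤ t, integers ≥ 6) does.

For instance (8, 13) is also a counterexample (LHS = 9261, RHS = 2709), but it's lexicographically larger.

Answer: (s, t) = (6, 6)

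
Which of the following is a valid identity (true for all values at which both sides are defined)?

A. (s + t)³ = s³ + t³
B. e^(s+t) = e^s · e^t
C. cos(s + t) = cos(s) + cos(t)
A: fails at (2, 2) — LHS = 64, RHS = 16.
B: holds — e.g. at (1, 4), both sides equal e^5 ≈ 148.4.
C: fails at (5, 8) — LHS = cos(13) ≈ 0.9074, RHS = cos(8) + cos(5) ≈ 0.1382.

Answer: B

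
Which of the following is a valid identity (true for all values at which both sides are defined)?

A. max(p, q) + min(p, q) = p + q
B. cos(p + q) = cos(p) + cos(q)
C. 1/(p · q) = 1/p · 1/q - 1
A

A: holds — e.g. at (4, 6), both sides equal 10.
B: fails at (4, 4) — LHS = cos(8) ≈ -0.1455, RHS = 2·cos(4) ≈ -1.307.
C: fails at (2, 7) — LHS = 1/14, RHS = -13/14.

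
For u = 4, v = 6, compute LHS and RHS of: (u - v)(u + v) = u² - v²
LHS = (4 - 6)(4 + 6) = -20
RHS = 4² - 6² = -20

LHS = RHS: the two sides agree.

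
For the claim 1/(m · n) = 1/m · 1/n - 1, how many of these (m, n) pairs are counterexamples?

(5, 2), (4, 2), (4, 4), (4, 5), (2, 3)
Testing each pair:
(5, 2): LHS = 1/10, RHS = -9/10 → counterexample
(4, 2): LHS = 1/8, RHS = -7/8 → counterexample
(4, 4): LHS = 1/16, RHS = -15/16 → counterexample
(4, 5): LHS = 1/20, RHS = -19/20 → counterexample
(2, 3): LHS = 1/6, RHS = -5/6 → counterexample

That makes 5 counterexamples.

Answer: 5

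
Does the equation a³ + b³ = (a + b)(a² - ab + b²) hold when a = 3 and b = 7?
Holds

Substituting a = 3, b = 7:

LHS = 3³ + 7³ = 370
RHS = (3 + 7)(3² - 3·7 + 7²) = 370

LHS = RHS, so the equation holds at this point.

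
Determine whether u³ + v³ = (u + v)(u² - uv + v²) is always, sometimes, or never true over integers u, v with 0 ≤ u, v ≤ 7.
The identity holds for every pair in the range. For instance at (u, v) = (4, 3): both sides equal 91.

Answer: Always true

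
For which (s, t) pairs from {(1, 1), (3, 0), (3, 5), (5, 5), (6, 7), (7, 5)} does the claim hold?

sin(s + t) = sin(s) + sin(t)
Testing each pair:
(1, 1): LHS = sin(2) ≈ 0.9093, RHS = 2·sin(1) ≈ 1.683 → fails
(3, 0): LHS = sin(3) ≈ 0.1411, RHS = sin(3) ≈ 0.1411 → holds
(3, 5): LHS = sin(8) ≈ 0.9894, RHS = sin(5) + sin(3) ≈ -0.8178 → fails
(5, 5): LHS = sin(10) ≈ -0.544, RHS = 2·sin(5) ≈ -1.918 → fails
(6, 7): LHS = sin(13) ≈ 0.4202, RHS = sin(6) + sin(7) ≈ 0.3776 → fails
(7, 5): LHS = sin(12) ≈ -0.5366, RHS = sin(5) + sin(7) ≈ -0.3019 → fails

1 of 6 pairs satisfies the claim.

Answer: (3, 0)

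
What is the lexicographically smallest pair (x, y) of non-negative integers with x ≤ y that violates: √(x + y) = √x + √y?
At (0, 1): both sides equal 1, so it holds there.
At (0, 6): both sides equal √(6) ≈ 2.449, so it holds there.

Substituting (1, 1) into the claim:
LHS = √(1 + 1) = √(2) ≈ 1.414
RHS = √1 + √1 = 2

Since LHS ≠ RHS, this pair disproves the claim, and no lexicographically smaller pair (x ≤ y, non-negative integers) does.

For instance (4, 5) is also a counterexample (LHS = 3, RHS = 2 + √(5) ≈ 4.236), but it's lexicographically larger.

Answer: (x, y) = (1, 1)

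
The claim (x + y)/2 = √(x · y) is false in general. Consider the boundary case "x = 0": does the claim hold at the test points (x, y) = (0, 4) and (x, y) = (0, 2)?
No, fails at both test points

At (0, 4): LHS = 2 ≠ RHS = 0
At (0, 2): LHS = 1 ≠ RHS = 0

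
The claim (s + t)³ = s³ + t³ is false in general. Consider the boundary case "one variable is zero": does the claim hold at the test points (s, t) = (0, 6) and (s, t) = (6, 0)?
Yes, holds at both test points

At (0, 6): LHS = 216, RHS = 216 → equal
At (6, 0): LHS = 216, RHS = 216 → equal

So the claim does hold at both of these boundary points, even though it is not an identity.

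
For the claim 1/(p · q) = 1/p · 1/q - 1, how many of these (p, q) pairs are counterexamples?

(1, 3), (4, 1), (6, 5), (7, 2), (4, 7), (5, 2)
Testing each pair:
(1, 3): LHS = 1/3, RHS = -2/3 → counterexample
(4, 1): LHS = 1/4, RHS = -3/4 → counterexample
(6, 5): LHS = 1/30, RHS = -29/30 → counterexample
(7, 2): LHS = 1/14, RHS = -13/14 → counterexample
(4, 7): LHS = 1/28, RHS = -27/28 → counterexample
(5, 2): LHS = 1/10, RHS = -9/10 → counterexample

That makes 6 counterexamples.

Answer: 6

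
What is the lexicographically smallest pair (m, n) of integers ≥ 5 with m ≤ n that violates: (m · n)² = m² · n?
(m, n) = (5, 5)

Substituting (5, 5) into the claim:
LHS = (5 · 5)² = 625
RHS = 5² · 5 = 125

Since LHS ≠ RHS, this pair disproves the claim, and no lexicographically smaller pair (m ≤ n, integers ≥ 5) does.

For instance (10, 11) is also a counterexample (LHS = 12100, RHS = 1100), but it's lexicographically larger.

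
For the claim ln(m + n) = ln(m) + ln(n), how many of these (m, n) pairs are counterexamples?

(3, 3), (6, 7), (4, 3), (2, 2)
Testing each pair:
(3, 3): LHS = ln(6) ≈ 1.792, RHS = 2·ln(3) ≈ 2.197 → counterexample
(6, 7): LHS = ln(13) ≈ 2.565, RHS = ln(6) + ln(7) ≈ 3.738 → counterexample
(4, 3): LHS = ln(7) ≈ 1.946, RHS = ln(3) + ln(4) ≈ 2.485 → counterexample
(2, 2): LHS = ln(4) ≈ 1.386, RHS = 2·ln(2) ≈ 1.386 → satisfies claim

That makes 3 counterexamples.

Answer: 3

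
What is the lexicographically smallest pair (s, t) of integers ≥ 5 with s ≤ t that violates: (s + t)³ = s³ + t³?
(s, t) = (5, 5)

Substituting (5, 5) into the claim:
LHS = (5 + 5)³ = 1000
RHS = 5³ + 5³ = 250

Since LHS ≠ RHS, this pair disproves the claim, and no lexicographically smaller pair (s ≤ t, integers ≥ 5) does.

For instance (9, 12) is also a counterexample (LHS = 9261, RHS = 2457), but it's lexicographically larger.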